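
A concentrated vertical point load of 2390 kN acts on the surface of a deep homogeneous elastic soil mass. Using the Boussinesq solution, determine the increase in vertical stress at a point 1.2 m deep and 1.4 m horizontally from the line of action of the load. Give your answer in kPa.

Boussinesq vertical stress below a point load on an elastic half-space:
Δσ_z = 3P/(2πz²) · [1 + (r/z)²]^(−5/2)
r/z = 1.4/1.2 = 1.1667; [1+(r/z)²]^(−5/2) = 0.11674.
Δσ_z = 3×2390/(2π×1.2²) × 0.11674 = 792.46 × 0.11674 = 92.51 kPa

Δσ_z ≈ 92.5 kPa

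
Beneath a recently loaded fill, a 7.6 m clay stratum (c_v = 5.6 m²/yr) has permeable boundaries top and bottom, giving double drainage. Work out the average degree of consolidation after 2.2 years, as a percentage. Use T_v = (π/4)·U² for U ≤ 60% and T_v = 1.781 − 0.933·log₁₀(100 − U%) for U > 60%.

U ≈ 90.1 %

Drainage path length: H_d = H/2 = 3.8 m (double drainage).
T_v = c_v·t/H_d² = 5.6×2.2/3.8² = 0.85319.
T_v = 0.85319 corresponds to the U > 60% branch:
U = 1 − 10^((1.781 − T_v)/0.933)/100 = 0.9013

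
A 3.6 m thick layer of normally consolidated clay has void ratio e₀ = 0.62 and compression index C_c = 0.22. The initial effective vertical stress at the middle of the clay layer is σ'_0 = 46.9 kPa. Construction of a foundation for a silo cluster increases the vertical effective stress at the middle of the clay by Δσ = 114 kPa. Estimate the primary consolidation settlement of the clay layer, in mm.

S_c ≈ 262 mm

Final effective stress: σ'_f = σ'_0 + Δσ = 46.9 + 114 = 160.9 kPa.
Normally consolidated clay, so the full stress increment lies on the virgin compression line:
S_c = C_c·H/(1+e₀)·log₁₀(σ'_f/σ'_0) = 0.22×3.6/(1+0.62)×log₁₀(160.9/46.9)
    = 0.48889 × 0.53538 = 0.2617 m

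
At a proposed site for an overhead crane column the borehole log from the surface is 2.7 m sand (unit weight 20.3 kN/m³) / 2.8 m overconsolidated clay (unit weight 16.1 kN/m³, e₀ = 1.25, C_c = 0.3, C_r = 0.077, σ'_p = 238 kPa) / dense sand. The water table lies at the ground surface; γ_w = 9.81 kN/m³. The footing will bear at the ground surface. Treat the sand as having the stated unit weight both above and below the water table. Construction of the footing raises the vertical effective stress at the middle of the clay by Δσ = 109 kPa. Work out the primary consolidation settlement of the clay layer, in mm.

S_c ≈ 57 mm

Mid-depth of clay below the ground surface: z = 2.7 + 2.8/2 = 4.1 m.
Total vertical stress at mid-clay: σ_v = 20.3×2.7 + 16.1×1.4 = 77.35 kPa.
Pore pressure: u = 9.81×(4.1 − 0) = 40.221 kPa.
Initial effective stress: σ'_0 = σ_v − u = 77.35 − 40.221 = 37.129 kPa.
Final effective stress: σ'_f = 37.129 + 109 = 146.13 kPa.
σ'_f = 146.13 ≤ σ'_p = 238 kPa, so the clay remains overconsolidated and only the recompression index applies:
S_c = C_r·H/(1+e₀)·log₁₀(σ'_f/σ'_0) = 0.077×2.8/2.25×log₁₀(146.13/37.129)
    = 0.095819 × 0.59503 = 0.05702 m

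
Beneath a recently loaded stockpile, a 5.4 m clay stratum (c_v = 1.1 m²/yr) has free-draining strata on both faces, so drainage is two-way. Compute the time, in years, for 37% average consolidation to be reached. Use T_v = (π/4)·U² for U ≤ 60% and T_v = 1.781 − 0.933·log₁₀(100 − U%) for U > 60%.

t ≈ 0.713 years

Drainage path length: H_d = H/2 = 2.7 m (double drainage).
U ≤ 60%: T_v = (π/4)·U² = (π/4)×0.37² = 0.10752.
t = T_v·H_d²/c_v = 0.10752×2.7²/1.1 = 0.7126 years.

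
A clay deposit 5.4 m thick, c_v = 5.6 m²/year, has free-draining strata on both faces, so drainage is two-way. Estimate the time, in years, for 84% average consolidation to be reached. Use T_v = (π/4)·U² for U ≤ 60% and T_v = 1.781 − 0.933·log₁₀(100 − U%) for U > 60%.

Drainage path length: H_d = H/2 = 2.7 m (double drainage).
U > 60%: T_v = 1.781 − 0.933·log₁₀(100 − 84) = 0.65756.
t = T_v·H_d²/c_v = 0.65756×2.7²/5.6 = 0.856 years.

t ≈ 0.856 years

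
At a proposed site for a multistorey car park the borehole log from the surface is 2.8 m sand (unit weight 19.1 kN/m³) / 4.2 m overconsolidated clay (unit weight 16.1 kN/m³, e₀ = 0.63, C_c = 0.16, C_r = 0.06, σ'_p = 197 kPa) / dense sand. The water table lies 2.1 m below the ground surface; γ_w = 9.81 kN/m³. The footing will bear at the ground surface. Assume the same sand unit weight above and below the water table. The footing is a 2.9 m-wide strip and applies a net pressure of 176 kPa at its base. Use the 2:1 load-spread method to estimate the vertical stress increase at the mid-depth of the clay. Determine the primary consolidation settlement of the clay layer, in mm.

S_c ≈ 49.6 mm

Mid-depth of clay below the ground surface: z = 2.8 + 4.2/2 = 4.9 m.
Total vertical stress at mid-clay: σ_v = 19.1×2.8 + 16.1×2.1 = 87.29 kPa.
Pore pressure: u = 9.81×(4.9 − 2.1) = 27.468 kPa.
Initial effective stress: σ'_0 = σ_v − u = 87.29 − 27.468 = 59.822 kPa.
Stress increase at mid-clay by the 2:1 spreading method:
Δσ = qB/(B+z) = 176×2.9/(2.9+4.9) = 65.436 kPa
Final effective stress: σ'_f = 59.822 + 65.436 = 125.26 kPa.
σ'_f = 125.26 ≤ σ'_p = 197 kPa, so the clay remains overconsolidated and only the recompression index applies:
S_c = C_r·H/(1+e₀)·log₁₀(σ'_f/σ'_0) = 0.06×4.2/1.63×log₁₀(125.26/59.822)
    = 0.1546 × 0.32095 = 0.04962 m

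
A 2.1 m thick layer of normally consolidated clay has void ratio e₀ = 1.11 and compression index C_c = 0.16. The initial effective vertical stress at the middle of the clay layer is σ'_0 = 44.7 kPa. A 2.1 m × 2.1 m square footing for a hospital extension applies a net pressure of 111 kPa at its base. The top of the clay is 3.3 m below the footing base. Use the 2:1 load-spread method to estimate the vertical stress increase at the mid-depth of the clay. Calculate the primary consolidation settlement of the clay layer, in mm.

Mid-depth of clay below the footing base: z = 3.3 + 2.1/2 = 4.35 m.
Stress increase at mid-clay by the 2:1 spreading method:
Δσ = qBL/((B+z)(L+z)) = 111×2.1×2.1/((2.1+4.35)(2.1+4.35)) = 11.766 kPa
Final effective stress: σ'_f = σ'_0 + Δσ = 44.7 + 11.766 = 56.466 kPa.
Normally consolidated clay, so the full stress increment lies on the virgin compression line:
S_c = C_c·H/(1+e₀)·log₁₀(σ'_f/σ'_0) = 0.16×2.1/(1+1.11)×log₁₀(56.466/44.7)
    = 0.15924 × 0.10148 = 0.01616 m

S_c ≈ 16.2 mm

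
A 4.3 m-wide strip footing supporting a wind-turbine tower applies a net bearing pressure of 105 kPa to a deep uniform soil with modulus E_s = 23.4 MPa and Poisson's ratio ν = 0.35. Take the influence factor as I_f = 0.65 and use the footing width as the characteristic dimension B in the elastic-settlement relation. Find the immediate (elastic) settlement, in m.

Immediate (elastic) settlement: S_e = q·B·(1−ν²)/E_s · I_f.
E_s = 23.4 MPa = 23400 kPa.
S_e = 105 × 4.3 × (1 − 0.35²) / 23400 × 0.65
    = 105 × 4.3 × 0.8775 / 23400 × 0.65
    = 0.01101 m

S_e ≈ 0.011 m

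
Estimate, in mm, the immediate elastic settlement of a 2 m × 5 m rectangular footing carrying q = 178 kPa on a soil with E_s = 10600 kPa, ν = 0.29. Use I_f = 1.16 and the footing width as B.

Immediate (elastic) settlement: S_e = q·B·(1−ν²)/E_s · I_f.
S_e = 178 × 2 × (1 − 0.29²) / 10600 × 1.16
    = 178 × 2 × 0.9159 / 10600 × 1.16
    = 0.03568 m = 35.68 mm

S_e ≈ 35.7 mm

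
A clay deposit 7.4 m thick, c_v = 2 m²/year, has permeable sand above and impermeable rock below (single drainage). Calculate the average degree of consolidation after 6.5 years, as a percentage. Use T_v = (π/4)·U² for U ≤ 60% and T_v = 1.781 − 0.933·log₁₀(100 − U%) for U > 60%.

Drainage path length: H_d = H = 7.4 m (single drainage).
T_v = c_v·t/H_d² = 2×6.5/7.4² = 0.2374.
T_v = 0.2374 corresponds to the U ≤ 60% branch:
U = √(4T_v/π) = 0.5498

U ≈ 55 %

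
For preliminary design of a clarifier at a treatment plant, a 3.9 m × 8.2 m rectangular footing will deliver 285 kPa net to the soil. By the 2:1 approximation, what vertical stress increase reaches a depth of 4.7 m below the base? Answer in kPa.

Δσ_z ≈ 82.2 kPa

By the 2:1 method the load spreads at 1 horizontal : 2 vertical, so at depth z the loaded area has grown by z in each plan dimension:
Δσ = qBL/((B+z)(L+z)) = 285×3.9×8.2/((3.9+4.7)(8.2+4.7)) = 82.155 kPa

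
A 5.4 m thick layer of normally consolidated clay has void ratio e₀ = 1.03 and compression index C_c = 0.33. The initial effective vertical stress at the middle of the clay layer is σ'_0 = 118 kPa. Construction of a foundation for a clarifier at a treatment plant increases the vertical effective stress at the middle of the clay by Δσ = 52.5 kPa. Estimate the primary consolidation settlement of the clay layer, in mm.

Final effective stress: σ'_f = σ'_0 + Δσ = 118 + 52.5 = 170.5 kPa.
Normally consolidated clay, so the full stress increment lies on the virgin compression line:
S_c = C_c·H/(1+e₀)·log₁₀(σ'_f/σ'_0) = 0.33×5.4/(1+1.03)×log₁₀(170.5/118)
    = 0.87783 × 0.15984 = 0.1403 m

S_c ≈ 140 mm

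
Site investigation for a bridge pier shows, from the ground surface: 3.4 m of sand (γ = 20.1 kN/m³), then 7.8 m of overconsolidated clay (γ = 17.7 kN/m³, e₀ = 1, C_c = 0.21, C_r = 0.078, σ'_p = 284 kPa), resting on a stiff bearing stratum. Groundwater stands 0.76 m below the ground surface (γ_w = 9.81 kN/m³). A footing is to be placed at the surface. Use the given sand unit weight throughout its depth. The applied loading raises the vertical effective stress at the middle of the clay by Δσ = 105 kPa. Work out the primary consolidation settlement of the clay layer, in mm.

S_c ≈ 118 mm

Mid-depth of clay below the ground surface: z = 3.4 + 7.8/2 = 7.3 m.
Total vertical stress at mid-clay: σ_v = 20.1×3.4 + 17.7×3.9 = 137.37 kPa.
Pore pressure: u = 9.81×(7.3 − 0.76) = 64.157 kPa.
Initial effective stress: σ'_0 = σ_v − u = 137.37 − 64.157 = 73.213 kPa.
Final effective stress: σ'_f = 73.213 + 105 = 178.21 kPa.
σ'_f = 178.21 ≤ σ'_p = 284 kPa, so the clay remains overconsolidated and only the recompression index applies:
S_c = C_r·H/(1+e₀)·log₁₀(σ'_f/σ'_0) = 0.078×7.8/2×log₁₀(178.21/73.213)
    = 0.3042 × 0.38634 = 0.1175 m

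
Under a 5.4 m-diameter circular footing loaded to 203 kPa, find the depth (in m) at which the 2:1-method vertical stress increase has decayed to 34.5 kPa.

2:1 spreading — at depth z the loaded area has grown by z in each plan dimension:
qD²/(D+z)² = Δσ_z ⇒ z = D(√(q/Δσ_z) − 1) = 5.4×(√(203/34.5) − 1) = 7.699 m

z ≈ 7.7 m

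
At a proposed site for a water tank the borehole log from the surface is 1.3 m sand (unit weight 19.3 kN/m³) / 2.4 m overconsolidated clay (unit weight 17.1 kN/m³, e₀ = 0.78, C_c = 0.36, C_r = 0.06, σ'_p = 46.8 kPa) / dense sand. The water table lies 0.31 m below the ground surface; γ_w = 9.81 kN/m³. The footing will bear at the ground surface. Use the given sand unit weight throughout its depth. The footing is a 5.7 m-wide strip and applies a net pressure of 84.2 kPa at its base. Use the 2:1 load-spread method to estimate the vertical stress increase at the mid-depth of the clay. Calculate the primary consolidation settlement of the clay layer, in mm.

S_c ≈ 143 mm

Mid-depth of clay below the ground surface: z = 1.3 + 2.4/2 = 2.5 m.
Total vertical stress at mid-clay: σ_v = 19.3×1.3 + 17.1×1.2 = 45.61 kPa.
Pore pressure: u = 9.81×(2.5 − 0.31) = 21.484 kPa.
Initial effective stress: σ'_0 = σ_v − u = 45.61 − 21.484 = 24.126 kPa.
Stress increase at mid-clay by the 2:1 spreading method:
Δσ = qB/(B+z) = 84.2×5.7/(5.7+2.5) = 58.529 kPa
Final effective stress: σ'_f = 24.126 + 58.529 = 82.655 kPa.
σ'_f = 82.655 > σ'_p = 46.8 kPa, so the stress path crosses the preconsolidation pressure — recompression up to σ'_p, then virgin compression beyond:
S_c = H/(1+e₀)·[C_r·log₁₀(σ'_p/σ'_0) + C_c·log₁₀(σ'_f/σ'_p)]
    = 2.4/1.78 × [0.06×log₁₀(46.8/24.126) + 0.36×log₁₀(82.655/46.8)]
    = 1.3483 × [0.017266 + 0.088928] = 0.1432 m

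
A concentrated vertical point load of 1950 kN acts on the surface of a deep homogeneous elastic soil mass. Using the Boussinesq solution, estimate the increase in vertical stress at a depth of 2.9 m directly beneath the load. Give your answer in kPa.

Δσ_z ≈ 111 kPa

Boussinesq vertical stress below a point load on an elastic half-space:
Δσ_z = 3P/(2πz²) · [1 + (r/z)²]^(−5/2)
r/z = 0/2.9 = 0; [1+(r/z)²]^(−5/2) = 1.
Δσ_z = 3×1950/(2π×2.9²) × 1 = 110.71 × 1 = 110.7 kPa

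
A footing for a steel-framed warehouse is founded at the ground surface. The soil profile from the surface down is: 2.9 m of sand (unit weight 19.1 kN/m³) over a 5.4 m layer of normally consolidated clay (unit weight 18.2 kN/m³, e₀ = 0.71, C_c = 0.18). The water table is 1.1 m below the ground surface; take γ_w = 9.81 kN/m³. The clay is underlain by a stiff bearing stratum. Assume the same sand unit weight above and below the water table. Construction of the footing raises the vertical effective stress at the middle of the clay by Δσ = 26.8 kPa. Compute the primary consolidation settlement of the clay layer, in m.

Mid-depth of clay below the ground surface: z = 2.9 + 5.4/2 = 5.6 m.
Total vertical stress at mid-clay: σ_v = 19.1×2.9 + 18.2×2.7 = 104.53 kPa.
Pore pressure: u = 9.81×(5.6 − 1.1) = 44.145 kPa.
Initial effective stress: σ'_0 = σ_v − u = 104.53 − 44.145 = 60.385 kPa.
Final effective stress: σ'_f = σ'_0 + Δσ = 60.385 + 26.8 = 87.185 kPa.
Normally consolidated clay, so the full stress increment lies on the virgin compression line:
S_c = C_c·H/(1+e₀)·log₁₀(σ'_f/σ'_0) = 0.18×5.4/(1+0.71)×log₁₀(87.185/60.385)
    = 0.56842 × 0.15951 = 0.09067 m

S_c ≈ 0.0907 m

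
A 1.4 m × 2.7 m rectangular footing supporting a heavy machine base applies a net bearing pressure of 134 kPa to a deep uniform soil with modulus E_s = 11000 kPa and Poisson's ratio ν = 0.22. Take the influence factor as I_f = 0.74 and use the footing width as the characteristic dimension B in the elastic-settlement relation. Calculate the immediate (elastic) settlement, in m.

Immediate (elastic) settlement: S_e = q·B·(1−ν²)/E_s · I_f.
S_e = 134 × 1.4 × (1 − 0.22²) / 11000 × 0.74
    = 134 × 1.4 × 0.9516 / 11000 × 0.74
    = 0.01201 m

S_e ≈ 0.012 m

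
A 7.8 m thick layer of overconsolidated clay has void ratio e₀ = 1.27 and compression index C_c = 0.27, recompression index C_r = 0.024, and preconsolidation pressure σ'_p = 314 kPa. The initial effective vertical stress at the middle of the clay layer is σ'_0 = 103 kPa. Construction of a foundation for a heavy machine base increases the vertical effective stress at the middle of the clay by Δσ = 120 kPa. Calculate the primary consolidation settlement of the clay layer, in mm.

S_c ≈ 27.7 mm

Final effective stress: σ'_f = 103 + 120 = 223 kPa.
σ'_f = 223 ≤ σ'_p = 314 kPa, so the clay remains overconsolidated and only the recompression index applies:
S_c = C_r·H/(1+e₀)·log₁₀(σ'_f/σ'_0) = 0.024×7.8/2.27×log₁₀(223/103)
    = 0.082466 × 0.33547 = 0.02767 m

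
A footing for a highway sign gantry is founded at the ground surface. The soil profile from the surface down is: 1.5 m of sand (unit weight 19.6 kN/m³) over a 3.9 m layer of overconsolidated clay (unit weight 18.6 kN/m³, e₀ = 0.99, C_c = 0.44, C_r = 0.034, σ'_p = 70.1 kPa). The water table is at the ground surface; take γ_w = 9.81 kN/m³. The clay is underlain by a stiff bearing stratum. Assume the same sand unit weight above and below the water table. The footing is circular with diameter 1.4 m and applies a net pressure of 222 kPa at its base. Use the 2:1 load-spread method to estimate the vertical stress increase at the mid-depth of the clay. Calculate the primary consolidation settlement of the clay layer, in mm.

S_c ≈ 13.3 mm

Mid-depth of clay below the ground surface: z = 1.5 + 3.9/2 = 3.45 m.
Total vertical stress at mid-clay: σ_v = 19.6×1.5 + 18.6×1.95 = 65.67 kPa.
Pore pressure: u = 9.81×(3.45 − 0) = 33.845 kPa.
Initial effective stress: σ'_0 = σ_v − u = 65.67 − 33.845 = 31.825 kPa.
Stress increase at mid-clay by the 2:1 spreading method:
Δσ ≈ qD²/(D+z)² = 222×1.4²/(1.4+3.45)² = 18.498 kPa
Final effective stress: σ'_f = 31.825 + 18.498 = 50.323 kPa.
σ'_f = 50.323 ≤ σ'_p = 70.1 kPa, so the clay remains overconsolidated and only the recompression index applies:
S_c = C_r·H/(1+e₀)·log₁₀(σ'_f/σ'_0) = 0.034×3.9/1.99×log₁₀(50.323/31.825)
    = 0.066633 × 0.199 = 0.01326 m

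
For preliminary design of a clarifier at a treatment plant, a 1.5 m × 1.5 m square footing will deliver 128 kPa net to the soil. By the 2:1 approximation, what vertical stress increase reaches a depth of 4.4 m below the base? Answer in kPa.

Δσ_z ≈ 8.27 kPa

By the 2:1 method the load spreads at 1 horizontal : 2 vertical, so at depth z the loaded area has grown by z in each plan dimension:
Δσ = qBL/((B+z)(L+z)) = 128×1.5×1.5/((1.5+4.4)(1.5+4.4)) = 8.2735 kPa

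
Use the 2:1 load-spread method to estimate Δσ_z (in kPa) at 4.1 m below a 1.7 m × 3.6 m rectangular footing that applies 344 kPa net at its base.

Δσ_z ≈ 47.1 kPa

By the 2:1 method the load spreads at 1 horizontal : 2 vertical, so at depth z the loaded area has grown by z in each plan dimension:
Δσ = qBL/((B+z)(L+z)) = 344×1.7×3.6/((1.7+4.1)(3.6+4.1)) = 47.14 kPa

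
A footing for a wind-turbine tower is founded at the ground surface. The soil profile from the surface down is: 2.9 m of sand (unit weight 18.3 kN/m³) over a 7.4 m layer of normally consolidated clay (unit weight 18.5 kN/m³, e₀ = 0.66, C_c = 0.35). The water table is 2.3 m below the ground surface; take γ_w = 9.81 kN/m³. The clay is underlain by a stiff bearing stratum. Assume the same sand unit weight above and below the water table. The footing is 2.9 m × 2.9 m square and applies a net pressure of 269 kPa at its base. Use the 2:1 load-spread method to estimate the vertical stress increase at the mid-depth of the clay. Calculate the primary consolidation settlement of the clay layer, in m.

S_c ≈ 0.186 m

Mid-depth of clay below the ground surface: z = 2.9 + 7.4/2 = 6.6 m.
Total vertical stress at mid-clay: σ_v = 18.3×2.9 + 18.5×3.7 = 121.52 kPa.
Pore pressure: u = 9.81×(6.6 − 2.3) = 42.183 kPa.
Initial effective stress: σ'_0 = σ_v − u = 121.52 − 42.183 = 79.337 kPa.
Stress increase at mid-clay by the 2:1 spreading method:
Δσ = qBL/((B+z)(L+z)) = 269×2.9×2.9/((2.9+6.6)(2.9+6.6)) = 25.067 kPa
Final effective stress: σ'_f = σ'_0 + Δσ = 79.337 + 25.067 = 104.4 kPa.
Normally consolidated clay, so the full stress increment lies on the virgin compression line:
S_c = C_c·H/(1+e₀)·log₁₀(σ'_f/σ'_0) = 0.35×7.4/(1+0.66)×log₁₀(104.4/79.337)
    = 1.5602 × 0.11922 = 0.186 m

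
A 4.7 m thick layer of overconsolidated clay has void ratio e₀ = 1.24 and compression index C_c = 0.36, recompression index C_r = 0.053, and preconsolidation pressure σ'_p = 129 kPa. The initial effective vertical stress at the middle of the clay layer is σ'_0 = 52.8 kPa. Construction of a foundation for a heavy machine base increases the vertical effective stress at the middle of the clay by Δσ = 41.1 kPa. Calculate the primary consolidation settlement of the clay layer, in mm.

Final effective stress: σ'_f = 52.8 + 41.1 = 93.9 kPa.
σ'_f = 93.9 ≤ σ'_p = 129 kPa, so the clay remains overconsolidated and only the recompression index applies:
S_c = C_r·H/(1+e₀)·log₁₀(σ'_f/σ'_0) = 0.053×4.7/2.24×log₁₀(93.9/52.8)
    = 0.1112 × 0.25003 = 0.0278 m

S_c ≈ 27.8 mm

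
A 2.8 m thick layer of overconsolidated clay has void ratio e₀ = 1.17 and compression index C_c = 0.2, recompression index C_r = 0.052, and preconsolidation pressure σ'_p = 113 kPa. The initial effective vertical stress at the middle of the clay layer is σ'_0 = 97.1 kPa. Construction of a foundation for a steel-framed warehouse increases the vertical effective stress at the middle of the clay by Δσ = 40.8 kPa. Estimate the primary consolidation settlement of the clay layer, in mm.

Final effective stress: σ'_f = 97.1 + 40.8 = 137.9 kPa.
σ'_f = 137.9 > σ'_p = 113 kPa, so the stress path crosses the preconsolidation pressure — recompression up to σ'_p, then virgin compression beyond:
S_c = H/(1+e₀)·[C_r·log₁₀(σ'_p/σ'_0) + C_c·log₁₀(σ'_f/σ'_p)]
    = 2.8/2.17 × [0.052×log₁₀(113/97.1) + 0.2×log₁₀(137.9/113)]
    = 1.2903 × [0.0034247 + 0.017297] = 0.02674 m

S_c ≈ 26.7 mm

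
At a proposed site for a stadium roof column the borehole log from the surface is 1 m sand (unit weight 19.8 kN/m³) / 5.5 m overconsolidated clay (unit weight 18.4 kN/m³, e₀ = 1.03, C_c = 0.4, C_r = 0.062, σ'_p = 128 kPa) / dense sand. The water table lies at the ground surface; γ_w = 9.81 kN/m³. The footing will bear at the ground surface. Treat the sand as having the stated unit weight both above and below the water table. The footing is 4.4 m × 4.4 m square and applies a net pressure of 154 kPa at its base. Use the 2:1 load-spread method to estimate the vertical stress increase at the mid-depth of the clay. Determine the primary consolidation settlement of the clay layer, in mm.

S_c ≈ 61.9 mm

Mid-depth of clay below the ground surface: z = 1 + 5.5/2 = 3.75 m.
Total vertical stress at mid-clay: σ_v = 19.8×1 + 18.4×2.75 = 70.4 kPa.
Pore pressure: u = 9.81×(3.75 − 0) = 36.788 kPa.
Initial effective stress: σ'_0 = σ_v − u = 70.4 − 36.788 = 33.612 kPa.
Stress increase at mid-clay by the 2:1 spreading method:
Δσ = qBL/((B+z)(L+z)) = 154×4.4×4.4/((4.4+3.75)(4.4+3.75)) = 44.886 kPa
Final effective stress: σ'_f = 33.612 + 44.886 = 78.498 kPa.
σ'_f = 78.498 ≤ σ'_p = 128 kPa, so the clay remains overconsolidated and only the recompression index applies:
S_c = C_r·H/(1+e₀)·log₁₀(σ'_f/σ'_0) = 0.062×5.5/2.03×log₁₀(78.498/33.612)
    = 0.16798 × 0.36836 = 0.06188 m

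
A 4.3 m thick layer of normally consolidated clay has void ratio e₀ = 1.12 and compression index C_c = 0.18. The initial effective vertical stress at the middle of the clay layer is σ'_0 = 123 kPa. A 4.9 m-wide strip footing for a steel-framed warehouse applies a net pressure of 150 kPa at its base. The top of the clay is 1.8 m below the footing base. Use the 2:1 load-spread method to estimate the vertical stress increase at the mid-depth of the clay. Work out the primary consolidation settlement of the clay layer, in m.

Mid-depth of clay below the footing base: z = 1.8 + 4.3/2 = 3.95 m.
Stress increase at mid-clay by the 2:1 spreading method:
Δσ = qB/(B+z) = 150×4.9/(4.9+3.95) = 83.051 kPa
Final effective stress: σ'_f = σ'_0 + Δσ = 123 + 83.051 = 206.05 kPa.
Normally consolidated clay, so the full stress increment lies on the virgin compression line:
S_c = C_c·H/(1+e₀)·log₁₀(σ'_f/σ'_0) = 0.18×4.3/(1+1.12)×log₁₀(206.05/123)
    = 0.36509 × 0.22407 = 0.08181 m

S_c ≈ 0.0818 m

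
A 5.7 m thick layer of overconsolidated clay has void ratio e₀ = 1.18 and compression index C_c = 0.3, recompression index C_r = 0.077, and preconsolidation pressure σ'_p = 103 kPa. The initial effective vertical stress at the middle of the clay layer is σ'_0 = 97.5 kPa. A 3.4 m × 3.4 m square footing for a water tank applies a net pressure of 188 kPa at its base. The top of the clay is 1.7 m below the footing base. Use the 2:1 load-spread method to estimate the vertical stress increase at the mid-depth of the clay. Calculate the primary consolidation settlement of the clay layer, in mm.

S_c ≈ 89 mm

Mid-depth of clay below the footing base: z = 1.7 + 5.7/2 = 4.55 m.
Stress increase at mid-clay by the 2:1 spreading method:
Δσ = qBL/((B+z)(L+z)) = 188×3.4×3.4/((3.4+4.55)(3.4+4.55)) = 34.386 kPa
Final effective stress: σ'_f = 97.5 + 34.386 = 131.89 kPa.
σ'_f = 131.89 > σ'_p = 103 kPa, so the stress path crosses the preconsolidation pressure — recompression up to σ'_p, then virgin compression beyond:
S_c = H/(1+e₀)·[C_r·log₁₀(σ'_p/σ'_0) + C_c·log₁₀(σ'_f/σ'_p)]
    = 5.7/2.18 × [0.077×log₁₀(103/97.5) + 0.3×log₁₀(131.89/103)]
    = 2.6147 × [0.0018351 + 0.032212] = 0.08902 m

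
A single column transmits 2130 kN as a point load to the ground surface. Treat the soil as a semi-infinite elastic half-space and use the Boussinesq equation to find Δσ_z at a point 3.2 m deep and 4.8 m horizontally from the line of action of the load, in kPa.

Boussinesq vertical stress below a point load on an elastic half-space:
Δσ_z = 3P/(2πz²) · [1 + (r/z)²]^(−5/2)
r/z = 4.8/3.2 = 1.5; [1+(r/z)²]^(−5/2) = 0.052516.
Δσ_z = 3×2130/(2π×3.2²) × 0.052516 = 99.316 × 0.052516 = 5.216 kPa

Δσ_z ≈ 5.22 kPa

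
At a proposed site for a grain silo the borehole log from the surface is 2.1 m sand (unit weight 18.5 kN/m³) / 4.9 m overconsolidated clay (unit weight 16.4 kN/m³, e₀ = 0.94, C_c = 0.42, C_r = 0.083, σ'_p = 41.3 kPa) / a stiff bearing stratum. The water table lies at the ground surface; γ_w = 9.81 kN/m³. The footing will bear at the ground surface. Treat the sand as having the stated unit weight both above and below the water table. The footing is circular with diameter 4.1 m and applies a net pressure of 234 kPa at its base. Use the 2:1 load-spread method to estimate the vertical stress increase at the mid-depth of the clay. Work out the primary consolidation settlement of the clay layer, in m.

S_c ≈ 0.36 m

Mid-depth of clay below the ground surface: z = 2.1 + 4.9/2 = 4.55 m.
Total vertical stress at mid-clay: σ_v = 18.5×2.1 + 16.4×2.45 = 79.03 kPa.
Pore pressure: u = 9.81×(4.55 − 0) = 44.636 kPa.
Initial effective stress: σ'_0 = σ_v − u = 79.03 − 44.636 = 34.394 kPa.
Stress increase at mid-clay by the 2:1 spreading method:
Δσ ≈ qD²/(D+z)² = 234×4.1²/(4.1+4.55)² = 52.572 kPa
Final effective stress: σ'_f = 34.394 + 52.572 = 86.966 kPa.
σ'_f = 86.966 > σ'_p = 41.3 kPa, so the stress path crosses the preconsolidation pressure — recompression up to σ'_p, then virgin compression beyond:
S_c = H/(1+e₀)·[C_r·log₁₀(σ'_p/σ'_0) + C_c·log₁₀(σ'_f/σ'_p)]
    = 4.9/1.94 × [0.083×log₁₀(41.3/34.394) + 0.42×log₁₀(86.966/41.3)]
    = 2.5258 × [0.0065958 + 0.13583] = 0.3597 m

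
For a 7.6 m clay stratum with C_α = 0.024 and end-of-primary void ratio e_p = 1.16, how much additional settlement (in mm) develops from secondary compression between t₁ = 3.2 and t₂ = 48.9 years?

S_s ≈ 100 mm

Secondary compression: S_s = C_α·H/(1+e_p)·log₁₀(t₂/t₁)
S_s = 0.024×7.6/(1+1.16)×log₁₀(48.9/3.2)
    = 0.08444 × 1.184 = 0.1 m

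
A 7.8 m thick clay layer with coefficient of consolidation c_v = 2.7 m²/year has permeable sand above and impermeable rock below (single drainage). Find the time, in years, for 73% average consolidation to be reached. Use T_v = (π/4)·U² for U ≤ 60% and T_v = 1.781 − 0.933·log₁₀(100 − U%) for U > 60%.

t ≈ 10 years

Drainage path length: H_d = H = 7.8 m (single drainage).
U > 60%: T_v = 1.781 − 0.933·log₁₀(100 − 73) = 0.44554.
t = T_v·H_d²/c_v = 0.44554×7.8²/2.7 = 10.04 years.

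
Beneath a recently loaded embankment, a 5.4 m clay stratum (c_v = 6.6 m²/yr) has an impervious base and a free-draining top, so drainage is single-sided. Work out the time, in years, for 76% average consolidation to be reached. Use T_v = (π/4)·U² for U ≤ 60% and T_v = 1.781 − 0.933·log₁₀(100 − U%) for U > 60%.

t ≈ 2.18 years

Drainage path length: H_d = H = 5.4 m (single drainage).
U > 60%: T_v = 1.781 − 0.933·log₁₀(100 − 76) = 0.49326.
t = T_v·H_d²/c_v = 0.49326×5.4²/6.6 = 2.179 years.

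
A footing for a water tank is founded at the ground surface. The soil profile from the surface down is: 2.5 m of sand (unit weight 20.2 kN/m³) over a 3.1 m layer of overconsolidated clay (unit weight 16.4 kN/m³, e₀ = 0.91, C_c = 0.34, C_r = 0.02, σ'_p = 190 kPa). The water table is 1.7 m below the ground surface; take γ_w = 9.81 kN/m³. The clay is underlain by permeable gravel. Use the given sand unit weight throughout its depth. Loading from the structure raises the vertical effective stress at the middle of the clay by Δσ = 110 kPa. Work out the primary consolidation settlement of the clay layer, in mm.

Mid-depth of clay below the ground surface: z = 2.5 + 3.1/2 = 4.05 m.
Total vertical stress at mid-clay: σ_v = 20.2×2.5 + 16.4×1.55 = 75.92 kPa.
Pore pressure: u = 9.81×(4.05 − 1.7) = 23.054 kPa.
Initial effective stress: σ'_0 = σ_v − u = 75.92 − 23.054 = 52.866 kPa.
Final effective stress: σ'_f = 52.866 + 110 = 162.87 kPa.
σ'_f = 162.87 ≤ σ'_p = 190 kPa, so the clay remains overconsolidated and only the recompression index applies:
S_c = C_r·H/(1+e₀)·log₁₀(σ'_f/σ'_0) = 0.02×3.1/1.91×log₁₀(162.87/52.866)
    = 0.03246 × 0.48866 = 0.01586 m

S_c ≈ 15.9 mm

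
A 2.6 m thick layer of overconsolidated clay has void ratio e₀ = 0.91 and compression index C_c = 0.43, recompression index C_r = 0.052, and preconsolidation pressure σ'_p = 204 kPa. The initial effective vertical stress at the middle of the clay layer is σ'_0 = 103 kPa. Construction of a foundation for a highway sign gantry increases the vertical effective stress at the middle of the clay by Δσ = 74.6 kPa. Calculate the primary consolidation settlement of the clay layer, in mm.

S_c ≈ 16.7 mm

Final effective stress: σ'_f = 103 + 74.6 = 177.6 kPa.
σ'_f = 177.6 ≤ σ'_p = 204 kPa, so the clay remains overconsolidated and only the recompression index applies:
S_c = C_r·H/(1+e₀)·log₁₀(σ'_f/σ'_0) = 0.052×2.6/1.91×log₁₀(177.6/103)
    = 0.070788 × 0.23661 = 0.01675 m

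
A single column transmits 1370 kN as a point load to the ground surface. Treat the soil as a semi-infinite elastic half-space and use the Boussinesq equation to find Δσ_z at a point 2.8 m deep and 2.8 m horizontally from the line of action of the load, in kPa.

Boussinesq vertical stress below a point load on an elastic half-space:
Δσ_z = 3P/(2πz²) · [1 + (r/z)²]^(−5/2)
r/z = 2.8/2.8 = 1; [1+(r/z)²]^(−5/2) = 0.17678.
Δσ_z = 3×1370/(2π×2.8²) × 0.17678 = 83.435 × 0.17678 = 14.75 kPa

Δσ_z ≈ 14.7 kPa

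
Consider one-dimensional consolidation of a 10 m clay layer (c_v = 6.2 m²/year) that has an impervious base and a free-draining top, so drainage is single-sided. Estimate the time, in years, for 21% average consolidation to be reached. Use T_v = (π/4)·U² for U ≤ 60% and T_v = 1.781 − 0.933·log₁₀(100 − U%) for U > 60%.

Drainage path length: H_d = H = 10 m (single drainage).
U ≤ 60%: T_v = (π/4)·U² = (π/4)×0.21² = 0.034636.
t = T_v·H_d²/c_v = 0.034636×10²/6.2 = 0.5586 years.

t ≈ 0.559 years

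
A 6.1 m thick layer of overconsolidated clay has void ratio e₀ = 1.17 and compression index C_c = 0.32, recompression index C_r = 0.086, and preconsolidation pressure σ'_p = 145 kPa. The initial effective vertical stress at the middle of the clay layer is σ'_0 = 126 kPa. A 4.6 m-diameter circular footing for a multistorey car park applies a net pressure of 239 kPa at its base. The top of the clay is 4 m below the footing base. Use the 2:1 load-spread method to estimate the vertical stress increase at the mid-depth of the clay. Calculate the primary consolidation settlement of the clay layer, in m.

S_c ≈ 0.0611 m

Mid-depth of clay below the footing base: z = 4 + 6.1/2 = 7.05 m.
Stress increase at mid-clay by the 2:1 spreading method:
Δσ ≈ qD²/(D+z)² = 239×4.6²/(4.6+7.05)² = 37.262 kPa
Final effective stress: σ'_f = 126 + 37.262 = 163.26 kPa.
σ'_f = 163.26 > σ'_p = 145 kPa, so the stress path crosses the preconsolidation pressure — recompression up to σ'_p, then virgin compression beyond:
S_c = H/(1+e₀)·[C_r·log₁₀(σ'_p/σ'_0) + C_c·log₁₀(σ'_f/σ'_p)]
    = 6.1/2.17 × [0.086×log₁₀(145/126) + 0.32×log₁₀(163.26/145)]
    = 2.8111 × [0.0052458 + 0.016484] = 0.06108 m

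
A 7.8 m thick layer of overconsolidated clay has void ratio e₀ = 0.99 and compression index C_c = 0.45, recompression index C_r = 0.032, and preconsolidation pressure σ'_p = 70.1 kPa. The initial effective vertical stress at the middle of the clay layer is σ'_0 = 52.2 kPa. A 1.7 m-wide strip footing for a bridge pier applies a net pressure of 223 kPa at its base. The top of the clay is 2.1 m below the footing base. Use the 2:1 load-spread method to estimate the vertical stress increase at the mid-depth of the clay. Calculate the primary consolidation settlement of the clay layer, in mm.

S_c ≈ 299 mm

Mid-depth of clay below the footing base: z = 2.1 + 7.8/2 = 6 m.
Stress increase at mid-clay by the 2:1 spreading method:
Δσ = qB/(B+z) = 223×1.7/(1.7+6) = 49.234 kPa
Final effective stress: σ'_f = 52.2 + 49.234 = 101.43 kPa.
σ'_f = 101.43 > σ'_p = 70.1 kPa, so the stress path crosses the preconsolidation pressure — recompression up to σ'_p, then virgin compression beyond:
S_c = H/(1+e₀)·[C_r·log₁₀(σ'_p/σ'_0) + C_c·log₁₀(σ'_f/σ'_p)]
    = 7.8/1.99 × [0.032×log₁₀(70.1/52.2) + 0.45×log₁₀(101.43/70.1)]
    = 3.9196 × [0.0040975 + 0.072202] = 0.2991 m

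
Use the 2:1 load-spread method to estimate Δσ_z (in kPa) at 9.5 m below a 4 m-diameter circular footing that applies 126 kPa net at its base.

By the 2:1 method the load spreads at 1 horizontal : 2 vertical, so at depth z the loaded area has grown by z in each plan dimension:
Δσ ≈ qD²/(D+z)² = 126×4²/(4+9.5)² = 11.062 kPa

Δσ_z ≈ 11.1 kPa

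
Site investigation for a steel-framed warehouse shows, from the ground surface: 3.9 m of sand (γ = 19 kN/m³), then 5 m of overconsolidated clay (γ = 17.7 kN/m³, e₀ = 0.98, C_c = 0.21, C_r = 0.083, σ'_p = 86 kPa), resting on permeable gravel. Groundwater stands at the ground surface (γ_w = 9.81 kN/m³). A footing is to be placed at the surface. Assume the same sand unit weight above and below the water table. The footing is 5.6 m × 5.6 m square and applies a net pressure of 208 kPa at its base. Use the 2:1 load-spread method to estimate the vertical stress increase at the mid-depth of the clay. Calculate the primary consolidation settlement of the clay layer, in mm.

S_c ≈ 76.5 mm

Mid-depth of clay below the ground surface: z = 3.9 + 5/2 = 6.4 m.
Total vertical stress at mid-clay: σ_v = 19×3.9 + 17.7×2.5 = 118.35 kPa.
Pore pressure: u = 9.81×(6.4 − 0) = 62.784 kPa.
Initial effective stress: σ'_0 = σ_v − u = 118.35 − 62.784 = 55.566 kPa.
Stress increase at mid-clay by the 2:1 spreading method:
Δσ = qBL/((B+z)(L+z)) = 208×5.6×5.6/((5.6+6.4)(5.6+6.4)) = 45.298 kPa
Final effective stress: σ'_f = 55.566 + 45.298 = 100.86 kPa.
σ'_f = 100.86 > σ'_p = 86 kPa, so the stress path crosses the preconsolidation pressure — recompression up to σ'_p, then virgin compression beyond:
S_c = H/(1+e₀)·[C_r·log₁₀(σ'_p/σ'_0) + C_c·log₁₀(σ'_f/σ'_p)]
    = 5/1.98 × [0.083×log₁₀(86/55.566) + 0.21×log₁₀(100.86/86)]
    = 2.5253 × [0.015744 + 0.014536] = 0.07647 m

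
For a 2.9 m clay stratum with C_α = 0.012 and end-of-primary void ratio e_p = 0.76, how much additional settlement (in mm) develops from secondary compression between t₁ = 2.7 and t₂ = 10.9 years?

S_s ≈ 12 mm

Secondary compression: S_s = C_α·H/(1+e_p)·log₁₀(t₂/t₁)
S_s = 0.012×2.9/(1+0.76)×log₁₀(10.9/2.7)
    = 0.01977 × 0.6061 = 0.01198 m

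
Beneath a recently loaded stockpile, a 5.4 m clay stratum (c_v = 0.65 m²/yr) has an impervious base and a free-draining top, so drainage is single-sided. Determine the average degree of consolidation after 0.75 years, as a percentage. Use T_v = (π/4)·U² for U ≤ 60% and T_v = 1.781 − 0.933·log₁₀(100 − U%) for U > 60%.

U ≈ 14.6 %

Drainage path length: H_d = H = 5.4 m (single drainage).
T_v = c_v·t/H_d² = 0.65×0.75/5.4² = 0.016718.
T_v = 0.016718 corresponds to the U ≤ 60% branch:
U = √(4T_v/π) = 0.1459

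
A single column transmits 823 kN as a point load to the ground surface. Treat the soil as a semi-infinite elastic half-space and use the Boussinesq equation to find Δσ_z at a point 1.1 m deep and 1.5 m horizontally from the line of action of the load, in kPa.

Δσ_z ≈ 23.5 kPa

Boussinesq vertical stress below a point load on an elastic half-space:
Δσ_z = 3P/(2πz²) · [1 + (r/z)²]^(−5/2)
r/z = 1.5/1.1 = 1.3636; [1+(r/z)²]^(−5/2) = 0.072322.
Δσ_z = 3×823/(2π×1.1²) × 0.072322 = 324.76 × 0.072322 = 23.49 kPa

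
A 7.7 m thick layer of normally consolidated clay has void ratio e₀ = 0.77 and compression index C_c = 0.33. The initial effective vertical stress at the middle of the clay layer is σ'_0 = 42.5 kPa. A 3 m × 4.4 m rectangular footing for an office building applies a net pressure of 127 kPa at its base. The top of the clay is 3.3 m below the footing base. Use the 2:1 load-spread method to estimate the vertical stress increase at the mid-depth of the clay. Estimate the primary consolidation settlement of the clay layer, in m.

Mid-depth of clay below the footing base: z = 3.3 + 7.7/2 = 7.15 m.
Stress increase at mid-clay by the 2:1 spreading method:
Δσ = qBL/((B+z)(L+z)) = 127×3×4.4/((3+7.15)(4.4+7.15)) = 14.3 kPa
Final effective stress: σ'_f = σ'_0 + Δσ = 42.5 + 14.3 = 56.8 kPa.
Normally consolidated clay, so the full stress increment lies on the virgin compression line:
S_c = C_c·H/(1+e₀)·log₁₀(σ'_f/σ'_0) = 0.33×7.7/(1+0.77)×log₁₀(56.8/42.5)
    = 1.4356 × 0.12596 = 0.1808 m

S_c ≈ 0.181 m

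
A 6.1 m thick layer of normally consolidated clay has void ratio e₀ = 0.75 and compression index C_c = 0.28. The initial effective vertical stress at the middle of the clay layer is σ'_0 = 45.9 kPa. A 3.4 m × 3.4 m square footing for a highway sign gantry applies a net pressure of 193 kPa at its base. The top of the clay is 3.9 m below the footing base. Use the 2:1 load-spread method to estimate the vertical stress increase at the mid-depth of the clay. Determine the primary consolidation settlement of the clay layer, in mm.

Mid-depth of clay below the footing base: z = 3.9 + 6.1/2 = 6.95 m.
Stress increase at mid-clay by the 2:1 spreading method:
Δσ = qBL/((B+z)(L+z)) = 193×3.4×3.4/((3.4+6.95)(3.4+6.95)) = 20.827 kPa
Final effective stress: σ'_f = σ'_0 + Δσ = 45.9 + 20.827 = 66.727 kPa.
Normally consolidated clay, so the full stress increment lies on the virgin compression line:
S_c = C_c·H/(1+e₀)·log₁₀(σ'_f/σ'_0) = 0.28×6.1/(1+0.75)×log₁₀(66.727/45.9)
    = 0.976 × 0.16249 = 0.1586 m

S_c ≈ 159 mm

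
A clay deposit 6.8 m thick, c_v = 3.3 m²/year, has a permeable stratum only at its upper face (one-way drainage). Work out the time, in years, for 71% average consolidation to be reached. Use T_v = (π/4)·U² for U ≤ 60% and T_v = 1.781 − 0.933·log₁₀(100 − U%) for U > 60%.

t ≈ 5.84 years

Drainage path length: H_d = H = 6.8 m (single drainage).
U > 60%: T_v = 1.781 − 0.933·log₁₀(100 − 71) = 0.41658.
t = T_v·H_d²/c_v = 0.41658×6.8²/3.3 = 5.837 years.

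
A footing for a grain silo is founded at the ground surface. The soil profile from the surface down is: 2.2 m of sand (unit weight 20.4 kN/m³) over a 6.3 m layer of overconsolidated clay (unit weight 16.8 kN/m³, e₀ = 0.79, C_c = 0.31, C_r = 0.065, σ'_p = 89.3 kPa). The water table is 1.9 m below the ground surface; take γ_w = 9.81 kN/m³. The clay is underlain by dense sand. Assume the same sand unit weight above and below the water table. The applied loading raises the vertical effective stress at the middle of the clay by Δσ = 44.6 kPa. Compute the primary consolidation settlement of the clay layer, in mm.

S_c ≈ 126 mm

Mid-depth of clay below the ground surface: z = 2.2 + 6.3/2 = 5.35 m.
Total vertical stress at mid-clay: σ_v = 20.4×2.2 + 16.8×3.15 = 97.8 kPa.
Pore pressure: u = 9.81×(5.35 − 1.9) = 33.845 kPa.
Initial effective stress: σ'_0 = σ_v − u = 97.8 − 33.845 = 63.955 kPa.
Final effective stress: σ'_f = 63.955 + 44.6 = 108.56 kPa.
σ'_f = 108.56 > σ'_p = 89.3 kPa, so the stress path crosses the preconsolidation pressure — recompression up to σ'_p, then virgin compression beyond:
S_c = H/(1+e₀)·[C_r·log₁₀(σ'_p/σ'_0) + C_c·log₁₀(σ'_f/σ'_p)]
    = 6.3/1.79 × [0.065×log₁₀(89.3/63.955) + 0.31×log₁₀(108.56/89.3)]
    = 3.5196 × [0.0094235 + 0.026294] = 0.1257 m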